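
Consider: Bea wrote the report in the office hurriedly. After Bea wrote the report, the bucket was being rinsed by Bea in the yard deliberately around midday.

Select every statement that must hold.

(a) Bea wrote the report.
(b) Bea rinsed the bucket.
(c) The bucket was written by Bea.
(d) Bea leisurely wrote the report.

(a) Entailed — dropping 'hurriedly', 'in the office' leaves a sub-description the original still satisfies.
(b) Entailed — 'rinse' is an activity; 'was rinsing' entails that some rinsing happened, so 'rinsed' holds.
(c) Not entailed — Bea wrote the report, not the bucket; the bucket belongs to the rinsing event.
(d) Not entailed — 'leisurely' adds a manner not in (and inconsistent with) the original.

(a), (b)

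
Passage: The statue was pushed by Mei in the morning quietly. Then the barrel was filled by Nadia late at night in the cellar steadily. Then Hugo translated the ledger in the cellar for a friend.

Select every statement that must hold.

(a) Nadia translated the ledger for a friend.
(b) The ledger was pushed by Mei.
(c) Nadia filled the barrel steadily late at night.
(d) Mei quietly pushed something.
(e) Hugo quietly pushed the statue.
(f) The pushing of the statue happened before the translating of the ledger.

(a) Not entailed — the passage has Hugo translating the ledger, not Nadia.
(b) Not entailed — Mei pushed the statue, not the ledger; the ledger belongs to the translating event.
(c) Entailed — this follows by dropping conjuncts from the filling event's description.
(d) Entailed — every conjunct here is already in the original pushing event.
(e) Not entailed — the passage has Mei pushing the statue, not Hugo.
(f) Entailed — the narrative places the pushing before the translating.

(c), (d), (f)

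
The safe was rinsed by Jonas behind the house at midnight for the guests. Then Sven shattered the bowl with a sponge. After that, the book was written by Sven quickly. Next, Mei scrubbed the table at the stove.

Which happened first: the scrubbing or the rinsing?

The connectives place the rinsing before the scrubbing.

the rinsing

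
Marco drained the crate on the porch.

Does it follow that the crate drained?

'Marco drained the crate' is the causative; it entails the inchoative 'the crate drained'.

yes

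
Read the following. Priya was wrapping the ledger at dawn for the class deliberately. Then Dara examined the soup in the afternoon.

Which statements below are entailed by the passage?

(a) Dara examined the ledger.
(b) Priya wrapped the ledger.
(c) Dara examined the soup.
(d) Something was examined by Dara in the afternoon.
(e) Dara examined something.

(a) Not entailed — Dara examined the soup, not the ledger; the ledger belongs to the wrapping event.
(b) Not entailed — 'was wrapping' is progressive on an accomplishment; it does not entail the completed 'wrapped'.
(c) Entailed — every conjunct here is already in the original examining event.
(d) Entailed — generalizing the patient leaves a sub-description the original still satisfies.
(e) Entailed — dropping 'in the afternoon' and generalizing the patient leaves a sub-description the original still satisfies.

(c), (d), (e)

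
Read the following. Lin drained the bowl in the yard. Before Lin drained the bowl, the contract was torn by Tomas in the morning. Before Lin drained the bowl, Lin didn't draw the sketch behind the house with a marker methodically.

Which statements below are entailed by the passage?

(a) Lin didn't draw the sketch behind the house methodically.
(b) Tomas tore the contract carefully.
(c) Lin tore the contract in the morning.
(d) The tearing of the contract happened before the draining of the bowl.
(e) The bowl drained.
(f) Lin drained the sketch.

(a) Not entailed — dropping 'with a marker' under negation is not valid — the original leaves open that Lin drew the sketch some other way.
(b) Not entailed — 'carefully' adds information not in the original event.
(c) Not entailed — the passage has Tomas tearing the contract, not Lin.
(d) Entailed — the narrative places the tearing before the draining.
(e) Entailed — 'Lin drained the bowl' is causative; it entails the inchoative 'the bowl drained'.
(f) Not entailed — Lin drained the bowl, not the sketch; the sketch belongs to the drawing event.

(d), (e)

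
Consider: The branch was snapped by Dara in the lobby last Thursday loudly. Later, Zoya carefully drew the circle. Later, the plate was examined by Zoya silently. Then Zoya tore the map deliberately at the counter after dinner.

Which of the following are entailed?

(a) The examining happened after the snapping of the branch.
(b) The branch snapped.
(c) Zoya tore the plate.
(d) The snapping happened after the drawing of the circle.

(a) Entailed — the narrative places the snapping before the examining.
(b) Entailed — 'Dara snapped the branch' is causative; it entails the inchoative 'the branch snapped'.
(c) Not entailed — Zoya tore the map, not the plate; the plate belongs to the examining event.
(d) Not entailed — the narrative places the snapping before the drawing, not after.

(a), (b)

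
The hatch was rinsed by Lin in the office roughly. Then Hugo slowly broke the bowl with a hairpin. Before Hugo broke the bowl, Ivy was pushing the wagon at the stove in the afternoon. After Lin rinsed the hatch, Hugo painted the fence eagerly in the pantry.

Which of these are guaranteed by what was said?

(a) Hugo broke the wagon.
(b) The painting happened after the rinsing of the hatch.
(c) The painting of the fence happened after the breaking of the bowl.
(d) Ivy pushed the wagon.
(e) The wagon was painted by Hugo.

(a) Not entailed — Hugo broke the bowl, not the wagon; the wagon belongs to the pushing event.
(b) Entailed — the narrative places the rinsing before the painting.
(c) Not entailed — the narrative doesn't order the breaking relative to the painting.
(d) Entailed — 'push' is an activity; 'was pushing' entails that some pushing happened, so 'pushed' holds.
(e) Not entailed — Hugo painted the fence, not the wagon; the wagon belongs to the pushing event.

(b), (d)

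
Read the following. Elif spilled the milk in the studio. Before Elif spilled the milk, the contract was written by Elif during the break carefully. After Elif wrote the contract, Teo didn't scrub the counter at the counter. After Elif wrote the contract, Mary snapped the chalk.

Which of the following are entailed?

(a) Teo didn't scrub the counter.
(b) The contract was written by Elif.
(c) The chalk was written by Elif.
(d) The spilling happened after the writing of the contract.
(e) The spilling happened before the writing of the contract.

(b), (d)

(a) Not entailed — dropping 'at the counter' under negation is not valid — the original leaves open that Teo scrubbed the counter some other way.
(b) Entailed — the original entails any weakening of itself; this just drops 'carefully', 'during the break'.
(c) Not entailed — Elif wrote the contract, not the chalk; the chalk belongs to the snapping event.
(d) Entailed — the narrative places the writing before the spilling.
(e) Not entailed — the narrative places the writing before the spilling, not after.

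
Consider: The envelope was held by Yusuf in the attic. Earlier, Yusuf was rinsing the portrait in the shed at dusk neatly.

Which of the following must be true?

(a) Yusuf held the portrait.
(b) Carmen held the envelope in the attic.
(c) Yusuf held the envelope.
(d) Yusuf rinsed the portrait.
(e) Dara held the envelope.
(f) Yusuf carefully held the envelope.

(c), (d)

(a) Not entailed — Yusuf held the envelope, not the portrait; the portrait belongs to the rinsing event.
(b) Not entailed — the passage has Yusuf holding the envelope, not Carmen.
(c) Entailed — every conjunct here is already in the original holding event.
(d) Entailed — 'rinse' is an activity; 'was rinsing' entails that some rinsing happened, so 'rinsed' holds.
(e) Not entailed — the passage has Yusuf holding the envelope, not Dara.
(f) Not entailed — 'carefully' adds information not in the original event.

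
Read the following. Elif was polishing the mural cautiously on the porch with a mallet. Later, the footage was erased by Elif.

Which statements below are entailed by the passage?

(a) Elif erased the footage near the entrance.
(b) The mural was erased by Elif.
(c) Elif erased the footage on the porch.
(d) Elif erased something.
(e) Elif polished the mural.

(d), (e)

(a) Not entailed — 'near the entrance' adds information not in the original event.
(b) Not entailed — Elif erased the footage, not the mural; the mural belongs to the polishing event.
(c) Not entailed — 'on the porch' adds information not in the original event.
(d) Entailed — every conjunct here is already in the original erasing event.
(e) Entailed — 'polish' is an activity; 'was polishing' entails that some polishing happened, so 'polished' holds.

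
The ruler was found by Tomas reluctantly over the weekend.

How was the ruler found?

'reluctantly' marks the manner of the finding event.

reluctantly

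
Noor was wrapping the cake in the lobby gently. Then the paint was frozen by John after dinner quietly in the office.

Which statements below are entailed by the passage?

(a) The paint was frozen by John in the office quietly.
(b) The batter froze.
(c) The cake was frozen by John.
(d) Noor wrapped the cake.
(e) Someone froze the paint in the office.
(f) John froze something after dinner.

(a), (e), (f)

(a) Entailed — every conjunct here is already in the original freezing event.
(b) Not entailed — the paint is what froze, not the batter.
(c) Not entailed — John froze the paint, not the cake; the cake belongs to the wrapping event.
(d) Not entailed — 'was wrapping' is progressive on an accomplishment; it does not entail the completed 'wrapped'.
(e) Entailed — this follows by dropping conjuncts from the freezing event's description.
(f) Entailed — the original entails any weakening of itself; this just drops 'quietly', 'in the office' and generalizes the patient.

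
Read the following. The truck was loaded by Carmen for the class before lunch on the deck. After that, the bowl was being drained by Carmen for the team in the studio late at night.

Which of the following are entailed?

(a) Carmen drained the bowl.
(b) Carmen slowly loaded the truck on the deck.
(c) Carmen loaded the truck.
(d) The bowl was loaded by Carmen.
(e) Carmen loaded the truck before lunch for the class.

(a) Not entailed — 'was draining' is progressive on an accomplishment; it does not entail the completed 'drained'.
(b) Not entailed — 'slowly' adds information not in the original event.
(c) Entailed — every conjunct here is already in the original loading event.
(d) Not entailed — Carmen loaded the truck, not the bowl; the bowl belongs to the draining event.
(e) Entailed — dropping 'on the deck' leaves a sub-description the original still satisfies.

(c), (e)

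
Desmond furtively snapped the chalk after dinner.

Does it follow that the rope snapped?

Nothing is said about any rope; only the chalk is affected.

no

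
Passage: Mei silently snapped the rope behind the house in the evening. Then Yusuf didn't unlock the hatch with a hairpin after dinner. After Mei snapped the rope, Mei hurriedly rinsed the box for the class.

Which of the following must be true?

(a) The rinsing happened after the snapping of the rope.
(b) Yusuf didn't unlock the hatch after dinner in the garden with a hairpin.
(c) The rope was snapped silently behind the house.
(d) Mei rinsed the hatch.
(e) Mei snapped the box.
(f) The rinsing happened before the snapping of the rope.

(a), (b), (c)

(a) Entailed — the narrative places the snapping before the rinsing.
(b) Entailed — under negation, adding a further restriction is entailed: if no such unlocking event occurred, none occurred in the garden either.
(c) Entailed — the original entails any weakening of itself; this just drops 'in the evening' and generalizes the agent.
(d) Not entailed — Mei rinsed the box, not the hatch; the hatch belongs to the unlocking event.
(e) Not entailed — Mei snapped the rope, not the box; the box belongs to the rinsing event.
(f) Not entailed — the narrative places the snapping before the rinsing, not after.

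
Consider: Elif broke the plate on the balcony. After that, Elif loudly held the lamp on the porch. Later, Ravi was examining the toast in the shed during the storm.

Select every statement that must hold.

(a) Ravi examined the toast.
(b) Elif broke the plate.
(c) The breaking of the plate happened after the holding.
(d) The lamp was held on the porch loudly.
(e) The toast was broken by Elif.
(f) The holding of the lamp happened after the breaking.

(a) Entailed — 'examine' is an activity; 'was examining' entails that some examining happened, so 'examined' holds.
(b) Entailed — the original entails any weakening of itself; this just drops 'on the balcony'.
(c) Not entailed — the narrative places the breaking before the holding, not after.
(d) Entailed — generalizing the agent leaves a sub-description the original still satisfies.
(e) Not entailed — Elif broke the plate, not the toast; the toast belongs to the examining event.
(f) Entailed — the narrative places the breaking before the holding.

(a), (b), (d), (f)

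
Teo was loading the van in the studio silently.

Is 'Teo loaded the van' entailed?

'was loading' is progressive; for an accomplishment like 'load the van', it doesn't entail completion.

no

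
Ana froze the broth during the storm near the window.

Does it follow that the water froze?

no

Nothing is said about any water; only the broth is affected.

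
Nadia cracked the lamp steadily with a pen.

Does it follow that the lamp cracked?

'Nadia cracked the lamp' is the causative; it entails the inchoative 'the lamp cracked'.

yes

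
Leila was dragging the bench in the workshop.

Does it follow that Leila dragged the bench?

yes

'drag' is atelic; if Leila was dragging the bench, then Leila dragged the bench (for some time).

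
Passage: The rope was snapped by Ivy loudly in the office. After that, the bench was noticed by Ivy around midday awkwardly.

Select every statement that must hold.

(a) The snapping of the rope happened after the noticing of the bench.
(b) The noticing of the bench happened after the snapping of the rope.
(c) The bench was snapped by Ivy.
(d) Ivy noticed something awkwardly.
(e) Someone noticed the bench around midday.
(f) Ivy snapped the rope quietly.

(b), (d), (e)

(a) Not entailed — the narrative places the snapping before the noticing, not after.
(b) Entailed — the narrative places the snapping before the noticing.
(c) Not entailed — Ivy snapped the rope, not the bench; the bench belongs to the noticing event.
(d) Entailed — this follows by dropping conjuncts from the noticing event's description.
(e) Entailed — dropping 'awkwardly' and generalizing the agent leaves a sub-description the original still satisfies.
(f) Not entailed — 'quietly' adds a manner not in (and inconsistent with) the original.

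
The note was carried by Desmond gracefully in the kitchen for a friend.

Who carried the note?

'Desmond' marks the agent of the carrying event.

Desmond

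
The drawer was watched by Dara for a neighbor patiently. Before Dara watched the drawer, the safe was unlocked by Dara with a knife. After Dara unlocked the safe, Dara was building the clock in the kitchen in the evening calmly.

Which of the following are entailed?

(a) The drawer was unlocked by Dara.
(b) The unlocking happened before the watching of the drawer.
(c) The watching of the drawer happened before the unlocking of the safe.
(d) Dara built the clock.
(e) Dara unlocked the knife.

(b)

(a) Not entailed — Dara unlocked the safe, not the drawer; the drawer belongs to the watching event.
(b) Entailed — the narrative places the unlocking before the watching.
(c) Not entailed — the narrative places the unlocking before the watching, not after.
(d) Not entailed — 'was building' is progressive on an accomplishment; it does not entail the completed 'built'.
(e) Not entailed — the knife is the instrument, not what was unlocked.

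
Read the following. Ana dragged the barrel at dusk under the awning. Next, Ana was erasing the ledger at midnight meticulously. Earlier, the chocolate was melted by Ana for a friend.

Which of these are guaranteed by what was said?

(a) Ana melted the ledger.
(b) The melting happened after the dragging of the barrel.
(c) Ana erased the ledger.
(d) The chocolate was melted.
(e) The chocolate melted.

(d), (e)

(a) Not entailed — Ana melted the chocolate, not the ledger; the ledger belongs to the erasing event.
(b) Not entailed — the narrative doesn't order the dragging relative to the melting.
(c) Not entailed — 'was erasing' is progressive on an accomplishment; it does not entail the completed 'erased'.
(d) Entailed — every conjunct here is already in the original melting event.
(e) Entailed — 'Ana melted the chocolate' is causative; it entails the inchoative 'the chocolate melted'.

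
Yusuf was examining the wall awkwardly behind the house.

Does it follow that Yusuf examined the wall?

yes

'examine' is atelic; if Yusuf was examining the wall, then Yusuf examined the wall (for some time).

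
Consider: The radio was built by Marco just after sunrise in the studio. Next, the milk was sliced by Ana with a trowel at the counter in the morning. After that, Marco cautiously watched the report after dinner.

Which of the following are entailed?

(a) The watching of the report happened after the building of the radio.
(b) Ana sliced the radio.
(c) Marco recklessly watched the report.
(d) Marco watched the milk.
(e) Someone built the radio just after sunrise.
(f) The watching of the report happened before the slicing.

(a) Entailed — the narrative places the building before the watching.
(b) Not entailed — Ana sliced the milk, not the radio; the radio belongs to the building event.
(c) Not entailed — 'recklessly' adds a manner not in (and inconsistent with) the original.
(d) Not entailed — Marco watched the report, not the milk; the milk belongs to the slicing event.
(e) Entailed — this follows by dropping conjuncts from the building event's description.
(f) Not entailed — the narrative places the slicing before the watching, not after.

(a), (e)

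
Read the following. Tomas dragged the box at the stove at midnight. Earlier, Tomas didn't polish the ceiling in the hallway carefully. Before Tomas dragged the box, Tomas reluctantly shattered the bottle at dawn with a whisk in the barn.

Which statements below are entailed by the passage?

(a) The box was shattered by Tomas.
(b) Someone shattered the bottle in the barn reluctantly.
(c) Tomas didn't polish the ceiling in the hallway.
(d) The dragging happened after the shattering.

(a) Not entailed — Tomas shattered the bottle, not the box; the box belongs to the dragging event.
(b) Entailed — this follows by dropping conjuncts from the shattering event's description.
(c) Not entailed — dropping 'carefully' under negation is not valid — the original leaves open that Tomas polished the ceiling some other way.
(d) Entailed — the narrative places the shattering before the dragging.

(b), (d)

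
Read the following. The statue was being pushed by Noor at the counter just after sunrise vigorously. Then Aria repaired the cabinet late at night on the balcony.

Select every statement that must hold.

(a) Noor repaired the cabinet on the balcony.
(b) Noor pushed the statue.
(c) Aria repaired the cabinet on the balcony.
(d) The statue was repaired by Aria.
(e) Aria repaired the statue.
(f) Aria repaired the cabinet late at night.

(a) Not entailed — the passage has Aria repairing the cabinet, not Noor.
(b) Entailed — 'push' is an activity; 'was pushing' entails that some pushing happened, so 'pushed' holds.
(c) Entailed — every conjunct here is already in the original repairing event.
(d) Not entailed — Aria repaired the cabinet, not the statue; the statue belongs to the pushing event.
(e) Not entailed — Aria repaired the cabinet, not the statue; the statue belongs to the pushing event.
(f) Entailed — the original entails any weakening of itself; this just drops 'on the balcony'.

(b), (c), (f)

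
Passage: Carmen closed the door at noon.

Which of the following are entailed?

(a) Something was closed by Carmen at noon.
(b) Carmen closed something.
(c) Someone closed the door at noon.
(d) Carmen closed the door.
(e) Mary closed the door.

(a), (b), (c), (d)

(a) Entailed — this follows by dropping conjuncts from the closing event's description.
(b) Entailed — every conjunct here is already in the original closing event.
(c) Entailed — generalizing the agent leaves a sub-description the original still satisfies.
(d) Entailed — every conjunct here is already in the original closing event.
(e) Not entailed — the passage has Carmen closing the door, not Mary.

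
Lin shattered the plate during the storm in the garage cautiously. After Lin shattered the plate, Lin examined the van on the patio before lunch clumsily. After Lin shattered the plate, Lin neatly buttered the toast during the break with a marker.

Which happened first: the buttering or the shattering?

The connectives place the shattering before the buttering.

the shattering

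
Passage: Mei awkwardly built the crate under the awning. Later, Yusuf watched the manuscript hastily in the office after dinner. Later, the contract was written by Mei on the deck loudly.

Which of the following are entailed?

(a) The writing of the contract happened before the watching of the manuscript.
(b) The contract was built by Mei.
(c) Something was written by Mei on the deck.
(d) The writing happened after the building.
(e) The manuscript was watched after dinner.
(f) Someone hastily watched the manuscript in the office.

(c), (d), (e), (f)

(a) Not entailed — the narrative places the watching before the writing, not after.
(b) Not entailed — Mei built the crate, not the contract; the contract belongs to the writing event.
(c) Entailed — dropping 'loudly' and generalizing the patient leaves a sub-description the original still satisfies.
(d) Entailed — the narrative places the building before the writing.
(e) Entailed — this follows by dropping conjuncts from the watching event's description.
(f) Entailed — the original entails any weakening of itself; this just drops 'after dinner' and generalizes the agent.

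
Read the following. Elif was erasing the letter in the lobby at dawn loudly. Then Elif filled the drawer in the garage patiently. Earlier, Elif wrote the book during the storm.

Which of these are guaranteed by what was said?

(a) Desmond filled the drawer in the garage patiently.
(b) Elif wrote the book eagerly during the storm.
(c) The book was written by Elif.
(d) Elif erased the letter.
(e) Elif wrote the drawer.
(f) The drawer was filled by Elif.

(c), (f)

(a) Not entailed — the passage has Elif filling the drawer, not Desmond.
(b) Not entailed — 'eagerly' adds information not in the original event.
(c) Entailed — every conjunct here is already in the original writing event.
(d) Not entailed — 'was erasing' is progressive on an accomplishment; it does not entail the completed 'erased'.
(e) Not entailed — Elif wrote the book, not the drawer; the drawer belongs to the filling event.
(f) Entailed — dropping 'patiently', 'in the garage' leaves a sub-description the original still satisfies.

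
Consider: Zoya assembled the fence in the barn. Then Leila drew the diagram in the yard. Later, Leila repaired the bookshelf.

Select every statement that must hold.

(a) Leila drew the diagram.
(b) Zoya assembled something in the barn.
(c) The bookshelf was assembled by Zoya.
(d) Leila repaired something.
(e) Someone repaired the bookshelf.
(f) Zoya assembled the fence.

(a), (b), (d), (e), (f)

(a) Entailed — dropping 'in the yard' leaves a sub-description the original still satisfies.
(b) Entailed — this follows by dropping conjuncts from the assembling event's description.
(c) Not entailed — Zoya assembled the fence, not the bookshelf; the bookshelf belongs to the repairing event.
(d) Entailed — generalizing the patient leaves a sub-description the original still satisfies.
(e) Entailed — the original entails any weakening of itself; this just generalizes the agent.
(f) Entailed — the original entails any weakening of itself; this just drops 'in the barn'.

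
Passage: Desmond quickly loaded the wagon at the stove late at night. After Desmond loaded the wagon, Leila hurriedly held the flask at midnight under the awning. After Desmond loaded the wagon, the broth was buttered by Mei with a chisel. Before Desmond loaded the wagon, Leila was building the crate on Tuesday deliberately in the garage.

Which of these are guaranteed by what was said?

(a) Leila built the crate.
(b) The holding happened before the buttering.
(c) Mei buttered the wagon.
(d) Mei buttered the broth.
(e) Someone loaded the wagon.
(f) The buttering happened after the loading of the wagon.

(d), (e), (f)

(a) Not entailed — 'was building' is progressive on an accomplishment; it does not entail the completed 'built'.
(b) Not entailed — the narrative doesn't order the holding relative to the buttering.
(c) Not entailed — Mei buttered the broth, not the wagon; the wagon belongs to the loading event.
(d) Entailed — dropping 'with a chisel' leaves a sub-description the original still satisfies.
(e) Entailed — dropping 'quickly', 'at the stove', 'late at night' and generalizing the agent leaves a sub-description the original still satisfies.
(f) Entailed — the narrative places the loading before the buttering.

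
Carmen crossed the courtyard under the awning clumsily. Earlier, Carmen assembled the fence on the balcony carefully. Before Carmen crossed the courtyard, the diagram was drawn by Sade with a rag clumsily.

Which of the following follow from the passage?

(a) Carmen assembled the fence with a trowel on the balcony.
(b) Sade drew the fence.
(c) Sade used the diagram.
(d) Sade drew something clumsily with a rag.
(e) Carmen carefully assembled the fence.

(d), (e)

(a) Not entailed — 'with a trowel' adds information not in the original event.
(b) Not entailed — Sade drew the diagram, not the fence; the fence belongs to the assembling event.
(c) Not entailed — the diagram is the patient, not an instrument — Sade used a rag.
(d) Entailed — this follows by dropping conjuncts from the drawing event's description.
(e) Entailed — dropping 'on the balcony' leaves a sub-description the original still satisfies.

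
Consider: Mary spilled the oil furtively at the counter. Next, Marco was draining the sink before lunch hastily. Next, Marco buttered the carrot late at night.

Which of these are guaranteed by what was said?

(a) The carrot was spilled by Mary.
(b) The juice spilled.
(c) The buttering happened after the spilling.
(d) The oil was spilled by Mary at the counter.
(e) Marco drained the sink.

(a) Not entailed — Mary spilled the oil, not the carrot; the carrot belongs to the buttering event.
(b) Not entailed — the oil is what spilled, not the juice.
(c) Entailed — the narrative places the spilling before the buttering.
(d) Entailed — this follows by dropping conjuncts from the spilling event's description.
(e) Not entailed — 'was draining' is progressive on an accomplishment; it does not entail the completed 'drained'.

(c), (d)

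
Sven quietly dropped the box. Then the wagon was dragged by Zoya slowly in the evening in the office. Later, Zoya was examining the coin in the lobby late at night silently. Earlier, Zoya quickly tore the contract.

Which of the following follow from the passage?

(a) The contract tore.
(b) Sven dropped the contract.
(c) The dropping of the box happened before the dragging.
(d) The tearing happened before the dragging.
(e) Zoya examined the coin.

(a), (c), (e)

(a) Entailed — 'Zoya tore the contract' is causative; it entails the inchoative 'the contract tore'.
(b) Not entailed — Sven dropped the box, not the contract; the contract belongs to the tearing event.
(c) Entailed — the narrative places the dropping before the dragging.
(d) Not entailed — the narrative doesn't order the tearing relative to the dragging.
(e) Entailed — 'examine' is an activity; 'was examining' entails that some examining happened, so 'examined' holds.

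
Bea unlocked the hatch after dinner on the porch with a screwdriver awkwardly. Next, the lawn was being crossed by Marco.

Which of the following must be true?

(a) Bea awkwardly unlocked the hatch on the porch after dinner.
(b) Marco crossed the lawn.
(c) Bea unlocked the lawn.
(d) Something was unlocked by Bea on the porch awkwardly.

(a), (d)

(a) Entailed — this follows by dropping conjuncts from the unlocking event's description.
(b) Not entailed — 'was crossing' is progressive on an accomplishment; it does not entail the completed 'crossed'.
(c) Not entailed — Bea unlocked the hatch, not the lawn; the lawn belongs to the crossing event.
(d) Entailed — dropping 'after dinner', 'with a screwdriver' and generalizing the patient leaves a sub-description the original still satisfies.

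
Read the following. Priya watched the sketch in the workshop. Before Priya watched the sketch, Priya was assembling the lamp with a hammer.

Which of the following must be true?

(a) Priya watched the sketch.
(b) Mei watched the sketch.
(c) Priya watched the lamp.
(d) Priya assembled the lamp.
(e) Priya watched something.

(a) Entailed — dropping 'in the workshop' leaves a sub-description the original still satisfies.
(b) Not entailed — the passage has Priya watching the sketch, not Mei.
(c) Not entailed — Priya watched the sketch, not the lamp; the lamp belongs to the assembling event.
(d) Not entailed — 'was assembling' is progressive on an accomplishment; it does not entail the completed 'assembled'.
(e) Entailed — the original entails any weakening of itself; this just drops 'in the workshop' and generalizes the patient.

(a), (e)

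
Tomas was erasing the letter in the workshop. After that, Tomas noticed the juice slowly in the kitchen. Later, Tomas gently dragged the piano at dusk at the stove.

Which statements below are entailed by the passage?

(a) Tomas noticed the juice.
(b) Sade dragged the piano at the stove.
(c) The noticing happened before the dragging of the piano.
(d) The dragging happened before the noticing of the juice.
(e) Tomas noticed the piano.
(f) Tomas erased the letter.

(a), (c)

(a) Entailed — the original entails any weakening of itself; this just drops 'in the kitchen', 'slowly'.
(b) Not entailed — the passage has Tomas dragging the piano, not Sade.
(c) Entailed — the narrative places the noticing before the dragging.
(d) Not entailed — the narrative places the noticing before the dragging, not after.
(e) Not entailed — Tomas noticed the juice, not the piano; the piano belongs to the dragging event.
(f) Not entailed — 'was erasing' is progressive on an accomplishment; it does not entail the completed 'erased'.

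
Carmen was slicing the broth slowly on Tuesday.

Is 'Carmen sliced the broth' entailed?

no

'was slicing' is progressive; for an accomplishment like 'slice the broth', it doesn't entail completion.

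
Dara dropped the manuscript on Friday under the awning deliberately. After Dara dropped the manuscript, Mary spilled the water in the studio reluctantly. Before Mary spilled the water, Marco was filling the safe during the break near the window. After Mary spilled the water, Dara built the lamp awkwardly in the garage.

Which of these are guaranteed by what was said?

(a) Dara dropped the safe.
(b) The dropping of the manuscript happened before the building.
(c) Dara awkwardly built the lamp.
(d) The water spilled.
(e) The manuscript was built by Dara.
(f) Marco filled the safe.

(a) Not entailed — Dara dropped the manuscript, not the safe; the safe belongs to the filling event.
(b) Entailed — the narrative places the dropping before the building.
(c) Entailed — the original entails any weakening of itself; this just drops 'in the garage'.
(d) Entailed — 'Mary spilled the water' is causative; it entails the inchoative 'the water spilled'.
(e) Not entailed — Dara built the lamp, not the manuscript; the manuscript belongs to the dropping event.
(f) Not entailed — 'was filling' is progressive on an accomplishment; it does not entail the completed 'filled'.

(b), (c), (d)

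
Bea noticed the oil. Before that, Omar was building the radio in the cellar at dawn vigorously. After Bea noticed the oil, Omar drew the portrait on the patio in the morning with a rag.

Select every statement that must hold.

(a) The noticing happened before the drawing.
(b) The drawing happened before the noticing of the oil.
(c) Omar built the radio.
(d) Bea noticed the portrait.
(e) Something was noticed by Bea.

(a) Entailed — the narrative places the noticing before the drawing.
(b) Not entailed — the narrative places the noticing before the drawing, not after.
(c) Not entailed — 'was building' is progressive on an accomplishment; it does not entail the completed 'built'.
(d) Not entailed — Bea noticed the oil, not the portrait; the portrait belongs to the drawing event.
(e) Entailed — the original entails any weakening of itself; this just generalizes the patient.

(a), (e)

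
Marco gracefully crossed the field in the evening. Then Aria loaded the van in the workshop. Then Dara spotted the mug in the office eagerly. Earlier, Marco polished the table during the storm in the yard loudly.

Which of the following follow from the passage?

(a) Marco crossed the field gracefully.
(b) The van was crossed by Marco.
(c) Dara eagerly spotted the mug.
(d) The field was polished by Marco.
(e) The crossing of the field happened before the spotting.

(a), (c), (e)

(a) Entailed — the original entails any weakening of itself; this just drops 'in the evening'.
(b) Not entailed — Marco crossed the field, not the van; the van belongs to the loading event.
(c) Entailed — every conjunct here is already in the original spotting event.
(d) Not entailed — Marco polished the table, not the field; the field belongs to the crossing event.
(e) Entailed — the narrative places the crossing before the spotting.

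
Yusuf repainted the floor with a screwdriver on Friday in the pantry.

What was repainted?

the floor

'the floor' marks the patient of the repainting event.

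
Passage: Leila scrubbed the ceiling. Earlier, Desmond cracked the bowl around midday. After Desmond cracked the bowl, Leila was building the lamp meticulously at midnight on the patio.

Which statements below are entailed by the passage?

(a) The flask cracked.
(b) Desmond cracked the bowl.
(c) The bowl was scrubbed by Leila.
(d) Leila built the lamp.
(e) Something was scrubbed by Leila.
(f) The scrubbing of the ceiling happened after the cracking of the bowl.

(b), (e), (f)

(a) Not entailed — the bowl is what cracked, not the flask.
(b) Entailed — dropping 'around midday' leaves a sub-description the original still satisfies.
(c) Not entailed — Leila scrubbed the ceiling, not the bowl; the bowl belongs to the cracking event.
(d) Not entailed — 'was building' is progressive on an accomplishment; it does not entail the completed 'built'.
(e) Entailed — this follows by dropping conjuncts from the scrubbing event's description.
(f) Entailed — the narrative places the cracking before the scrubbing.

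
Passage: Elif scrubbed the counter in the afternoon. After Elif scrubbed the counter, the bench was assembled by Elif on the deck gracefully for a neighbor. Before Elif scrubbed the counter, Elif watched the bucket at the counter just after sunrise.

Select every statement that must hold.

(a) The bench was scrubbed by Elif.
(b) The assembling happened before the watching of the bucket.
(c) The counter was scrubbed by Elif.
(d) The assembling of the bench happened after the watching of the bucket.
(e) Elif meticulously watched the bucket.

(a) Not entailed — Elif scrubbed the counter, not the bench; the bench belongs to the assembling event.
(b) Not entailed — the narrative places the watching before the assembling, not after.
(c) Entailed — the original entails any weakening of itself; this just drops 'in the afternoon'.
(d) Entailed — the narrative places the watching before the assembling.
(e) Not entailed — 'meticulously' adds information not in the original event.

(c), (d)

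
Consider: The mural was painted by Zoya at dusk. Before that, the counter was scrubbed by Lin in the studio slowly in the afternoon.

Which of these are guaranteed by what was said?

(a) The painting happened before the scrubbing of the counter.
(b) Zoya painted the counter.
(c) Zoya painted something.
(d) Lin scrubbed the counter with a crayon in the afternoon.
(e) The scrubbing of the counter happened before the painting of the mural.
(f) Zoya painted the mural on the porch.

(a) Not entailed — the narrative places the scrubbing before the painting, not after.
(b) Not entailed — Zoya painted the mural, not the counter; the counter belongs to the scrubbing event.
(c) Entailed — this follows by dropping conjuncts from the painting event's description.
(d) Not entailed — 'with a crayon' adds information not in the original event.
(e) Entailed — the narrative places the scrubbing before the painting.
(f) Not entailed — 'on the porch' adds information not in the original event.

(c), (e)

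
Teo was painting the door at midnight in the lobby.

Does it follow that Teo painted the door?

'was painting' is progressive; for an accomplishment like 'paint the door', it doesn't entail completion.

no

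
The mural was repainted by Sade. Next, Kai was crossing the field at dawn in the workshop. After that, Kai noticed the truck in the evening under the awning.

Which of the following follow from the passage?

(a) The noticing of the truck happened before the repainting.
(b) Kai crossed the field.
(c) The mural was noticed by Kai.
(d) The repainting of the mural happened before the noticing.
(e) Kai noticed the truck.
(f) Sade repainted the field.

(d), (e)

(a) Not entailed — the narrative places the repainting before the noticing, not after.
(b) Not entailed — 'was crossing' is progressive on an accomplishment; it does not entail the completed 'crossed'.
(c) Not entailed — Kai noticed the truck, not the mural; the mural belongs to the repainting event.
(d) Entailed — the narrative places the repainting before the noticing.
(e) Entailed — dropping 'in the evening', 'under the awning' leaves a sub-description the original still satisfies.
(f) Not entailed — Sade repainted the mural, not the field; the field belongs to the crossing event.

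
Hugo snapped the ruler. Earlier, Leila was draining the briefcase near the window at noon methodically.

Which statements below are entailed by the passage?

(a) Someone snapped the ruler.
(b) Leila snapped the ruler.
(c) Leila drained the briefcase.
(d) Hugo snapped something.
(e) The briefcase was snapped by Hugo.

(a), (d)

(a) Entailed — the original entails any weakening of itself; this just generalizes the agent.
(b) Not entailed — the passage has Hugo snapping the ruler, not Leila.
(c) Not entailed — 'was draining' is progressive on an accomplishment; it does not entail the completed 'drained'.
(d) Entailed — every conjunct here is already in the original snapping event.
(e) Not entailed — Hugo snapped the ruler, not the briefcase; the briefcase belongs to the draining event.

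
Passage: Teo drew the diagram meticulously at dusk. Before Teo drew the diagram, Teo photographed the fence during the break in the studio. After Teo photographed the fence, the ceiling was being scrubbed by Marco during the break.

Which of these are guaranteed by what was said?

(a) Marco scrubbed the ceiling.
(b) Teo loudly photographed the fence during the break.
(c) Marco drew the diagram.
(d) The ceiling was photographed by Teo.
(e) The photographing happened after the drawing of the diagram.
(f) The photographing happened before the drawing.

(a) Entailed — 'scrub' is an activity; 'was scrubbing' entails that some scrubbing happened, so 'scrubbed' holds.
(b) Not entailed — 'loudly' adds information not in the original event.
(c) Not entailed — the passage has Teo drawing the diagram, not Marco.
(d) Not entailed — Teo photographed the fence, not the ceiling; the ceiling belongs to the scrubbing event.
(e) Not entailed — the narrative places the photographing before the drawing, not after.
(f) Entailed — the narrative places the photographing before the drawing.

(a), (f)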